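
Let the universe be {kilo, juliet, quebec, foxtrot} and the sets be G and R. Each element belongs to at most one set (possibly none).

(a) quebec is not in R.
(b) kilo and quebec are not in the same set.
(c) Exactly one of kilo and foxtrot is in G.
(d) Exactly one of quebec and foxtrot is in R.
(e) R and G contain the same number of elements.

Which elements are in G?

G = {kilo}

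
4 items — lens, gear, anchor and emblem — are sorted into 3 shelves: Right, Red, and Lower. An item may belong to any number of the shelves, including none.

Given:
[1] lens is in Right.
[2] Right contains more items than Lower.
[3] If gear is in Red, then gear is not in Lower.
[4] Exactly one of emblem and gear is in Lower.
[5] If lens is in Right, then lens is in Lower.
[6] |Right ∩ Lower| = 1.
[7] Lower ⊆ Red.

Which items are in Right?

Right = {anchor, gear, lens}

From (1): lens ∈ Right.
(5): lens ∈ Lower.
(7) with lens ∈ Lower: lens ∈ Red.
Suppose gear ∉ Right: no assignment then satisfies all the clues, so gear ∈ Right.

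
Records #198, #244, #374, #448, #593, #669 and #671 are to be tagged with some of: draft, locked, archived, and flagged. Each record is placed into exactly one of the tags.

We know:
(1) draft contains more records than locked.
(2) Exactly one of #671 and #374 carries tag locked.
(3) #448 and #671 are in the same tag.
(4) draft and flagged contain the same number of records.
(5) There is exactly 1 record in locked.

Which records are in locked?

locked = {#374}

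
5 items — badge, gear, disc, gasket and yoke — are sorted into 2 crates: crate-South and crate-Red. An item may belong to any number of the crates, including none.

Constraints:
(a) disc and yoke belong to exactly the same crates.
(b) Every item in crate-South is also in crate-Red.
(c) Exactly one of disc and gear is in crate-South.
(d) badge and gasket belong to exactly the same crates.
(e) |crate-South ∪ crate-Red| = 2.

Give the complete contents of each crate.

crate-South = {disc, yoke}; crate-Red = {disc, yoke}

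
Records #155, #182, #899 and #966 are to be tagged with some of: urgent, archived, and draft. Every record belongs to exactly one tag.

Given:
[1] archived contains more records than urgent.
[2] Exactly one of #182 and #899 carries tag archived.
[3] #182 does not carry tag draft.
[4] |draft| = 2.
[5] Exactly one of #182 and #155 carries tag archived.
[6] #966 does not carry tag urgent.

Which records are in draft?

draft = {#155, #899}

From (3): #182 ∉ draft.
From (6): #966 ∉ urgent.
Suppose #155 ∉ draft: no assignment then satisfies all the clues, so #155 ∈ draft.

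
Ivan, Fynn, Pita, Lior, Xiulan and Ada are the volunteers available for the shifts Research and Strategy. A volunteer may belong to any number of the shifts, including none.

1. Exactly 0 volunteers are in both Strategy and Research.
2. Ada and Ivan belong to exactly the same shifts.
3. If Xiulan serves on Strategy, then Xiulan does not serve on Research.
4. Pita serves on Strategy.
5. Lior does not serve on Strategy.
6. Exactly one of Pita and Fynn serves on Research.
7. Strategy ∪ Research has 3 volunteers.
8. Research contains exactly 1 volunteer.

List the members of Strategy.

From (4): Pita ∈ Strategy.
From (5): Lior ∉ Strategy.
Suppose Ivan ∈ Strategy: no assignment then satisfies all the clues, so Ivan ∉ Strategy.

Strategy = {Pita, Xiulan}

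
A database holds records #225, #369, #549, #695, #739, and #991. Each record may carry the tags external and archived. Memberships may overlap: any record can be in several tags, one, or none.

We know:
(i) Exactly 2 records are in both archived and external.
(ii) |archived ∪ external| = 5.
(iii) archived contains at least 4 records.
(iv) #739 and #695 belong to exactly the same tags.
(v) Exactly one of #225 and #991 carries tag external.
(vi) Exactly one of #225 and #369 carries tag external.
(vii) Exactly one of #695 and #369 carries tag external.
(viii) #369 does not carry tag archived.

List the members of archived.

archived = {#549, #695, #739, #991}

From (viii): #369 ∉ archived.
Suppose #225 ∈ archived: no assignment then satisfies all the clues, so #225 ∉ archived.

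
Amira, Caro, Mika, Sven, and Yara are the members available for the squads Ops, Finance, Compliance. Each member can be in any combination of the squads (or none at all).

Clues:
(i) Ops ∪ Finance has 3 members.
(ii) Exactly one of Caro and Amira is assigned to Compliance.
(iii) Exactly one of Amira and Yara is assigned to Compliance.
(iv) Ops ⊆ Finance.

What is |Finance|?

3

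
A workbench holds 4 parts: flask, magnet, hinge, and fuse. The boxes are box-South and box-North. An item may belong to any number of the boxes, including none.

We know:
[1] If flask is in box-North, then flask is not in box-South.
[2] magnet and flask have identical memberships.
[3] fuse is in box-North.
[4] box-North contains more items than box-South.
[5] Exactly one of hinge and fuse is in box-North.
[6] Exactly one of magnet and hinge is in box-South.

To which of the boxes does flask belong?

flask: box-North

From (3): fuse ∈ box-North.
(5) (exactly one): hinge ∉ box-North.
Suppose flask ∈ box-South: no assignment then satisfies all the clues, so flask ∉ box-South.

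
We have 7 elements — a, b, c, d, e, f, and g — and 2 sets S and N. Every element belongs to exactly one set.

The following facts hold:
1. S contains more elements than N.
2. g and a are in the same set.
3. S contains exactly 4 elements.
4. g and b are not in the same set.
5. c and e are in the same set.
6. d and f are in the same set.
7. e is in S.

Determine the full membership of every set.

S = {a, c, e, g}; N = {b, d, f}

From (7): e ∈ S.
(5): c matches e: c ∈ S.
Suppose a ∉ S: no assignment then satisfies all the clues, so a ∈ S.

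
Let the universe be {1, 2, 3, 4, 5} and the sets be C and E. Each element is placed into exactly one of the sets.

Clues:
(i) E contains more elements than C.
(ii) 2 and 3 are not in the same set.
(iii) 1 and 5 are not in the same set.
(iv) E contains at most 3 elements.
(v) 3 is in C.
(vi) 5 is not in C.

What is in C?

C = {1, 3}

From (v): 3 ∈ C.
From (vi): 5 ∉ C.
(ii): 2 ∉ C.
Only one set left: 2 ∈ E.
Only one set left: 5 ∈ E.
(iii): 1 ∉ E.
Only one set left: 1 ∈ C.
Suppose 4 ∈ C: no assignment then satisfies all the clues, so 4 ∉ C.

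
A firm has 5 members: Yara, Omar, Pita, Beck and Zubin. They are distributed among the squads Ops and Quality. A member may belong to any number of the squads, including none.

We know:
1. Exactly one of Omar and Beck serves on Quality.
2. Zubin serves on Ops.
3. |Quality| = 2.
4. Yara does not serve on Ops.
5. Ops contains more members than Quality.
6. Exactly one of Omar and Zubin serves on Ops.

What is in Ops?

Ops = {Beck, Pita, Zubin}

From (2): Zubin ∈ Ops.
From (4): Yara ∉ Ops.
(6) (exactly one): Omar ∉ Ops.
Suppose Pita ∉ Ops: no assignment then satisfies all the clues, so Pita ∈ Ops.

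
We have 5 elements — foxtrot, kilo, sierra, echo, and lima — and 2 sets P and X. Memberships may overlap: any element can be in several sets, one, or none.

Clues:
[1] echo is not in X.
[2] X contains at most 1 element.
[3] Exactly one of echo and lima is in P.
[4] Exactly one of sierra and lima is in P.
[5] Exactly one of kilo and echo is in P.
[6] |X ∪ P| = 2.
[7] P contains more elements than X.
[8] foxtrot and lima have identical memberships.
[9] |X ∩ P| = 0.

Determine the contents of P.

P = {echo, sierra}

From (1): echo ∉ X.
Suppose foxtrot ∈ P: no assignment then satisfies all the clues, so foxtrot ∉ P.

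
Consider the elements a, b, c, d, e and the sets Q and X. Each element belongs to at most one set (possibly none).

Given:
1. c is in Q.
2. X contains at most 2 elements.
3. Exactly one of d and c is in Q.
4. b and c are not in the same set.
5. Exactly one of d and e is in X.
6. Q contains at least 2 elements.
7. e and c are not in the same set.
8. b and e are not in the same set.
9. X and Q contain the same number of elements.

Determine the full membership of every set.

Q = {a, c}; X = {b, d}

From (1): c ∈ Q.
(3) (exactly one): d ∉ Q.
(4): b ∉ Q.
(7): e ∉ Q.
(6): only 2 candidates remain for Q, so all are in.
Suppose b ∉ X: no assignment then satisfies all the clues, so b ∈ X.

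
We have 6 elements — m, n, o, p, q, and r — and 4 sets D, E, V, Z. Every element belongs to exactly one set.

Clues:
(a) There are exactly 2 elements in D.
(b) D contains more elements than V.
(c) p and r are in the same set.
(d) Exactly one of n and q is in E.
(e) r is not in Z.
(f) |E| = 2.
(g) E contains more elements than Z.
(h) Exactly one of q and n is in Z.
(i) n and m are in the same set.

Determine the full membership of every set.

D = {p, r}; E = {m, n}; V = {o}; Z = {q}

From (e): r ∉ Z.
(c): p matches r: p ∉ Z.
Suppose m ∈ D: no assignment then satisfies all the clues, so m ∉ D.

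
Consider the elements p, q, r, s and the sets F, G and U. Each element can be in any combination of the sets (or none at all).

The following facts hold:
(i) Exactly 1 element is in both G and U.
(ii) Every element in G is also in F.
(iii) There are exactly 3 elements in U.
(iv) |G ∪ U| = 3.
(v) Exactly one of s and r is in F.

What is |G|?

1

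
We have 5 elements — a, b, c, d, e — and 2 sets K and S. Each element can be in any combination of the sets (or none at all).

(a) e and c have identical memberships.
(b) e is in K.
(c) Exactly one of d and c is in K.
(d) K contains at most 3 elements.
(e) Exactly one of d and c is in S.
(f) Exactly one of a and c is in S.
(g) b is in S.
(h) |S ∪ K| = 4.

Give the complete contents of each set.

K = {a, c, e}; S = {b, c, e}

From (b): e ∈ K.
From (g): b ∈ S.
(a): c matches e: c ∈ K.
(c) (exactly one): d ∉ K.
Suppose a ∉ K: no assignment then satisfies all the clues, so a ∈ K.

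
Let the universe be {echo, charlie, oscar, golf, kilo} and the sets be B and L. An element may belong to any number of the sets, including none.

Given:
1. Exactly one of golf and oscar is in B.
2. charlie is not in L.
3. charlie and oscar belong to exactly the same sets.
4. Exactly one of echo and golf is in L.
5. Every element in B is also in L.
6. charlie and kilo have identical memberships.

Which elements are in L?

L = {golf}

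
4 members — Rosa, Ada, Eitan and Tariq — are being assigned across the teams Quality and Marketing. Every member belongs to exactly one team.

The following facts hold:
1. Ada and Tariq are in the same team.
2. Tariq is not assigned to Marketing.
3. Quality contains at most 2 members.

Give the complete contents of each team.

From (2): Tariq ∉ Marketing.
(1): Ada matches Tariq: Ada ∉ Marketing.
Only one team left: Ada ∈ Quality.
Only one team left: Tariq ∈ Quality.
(3): Quality already has 2, so the rest are out.
Only one team left: Rosa ∈ Marketing.
Only one team left: Eitan ∈ Marketing.

Quality = {Ada, Tariq}; Marketing = {Eitan, Rosa}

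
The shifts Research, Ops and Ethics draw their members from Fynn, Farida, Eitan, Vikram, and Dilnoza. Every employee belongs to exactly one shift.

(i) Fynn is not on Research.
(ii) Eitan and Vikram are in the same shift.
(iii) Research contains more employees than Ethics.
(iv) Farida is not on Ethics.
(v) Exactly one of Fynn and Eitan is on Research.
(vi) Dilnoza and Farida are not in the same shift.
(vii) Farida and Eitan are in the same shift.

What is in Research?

Research = {Eitan, Farida, Vikram}

From (i): Fynn ∉ Research.
From (iv): Farida ∉ Ethics.
(v) (exactly one): Eitan ∈ Research.
(vii): Farida matches Eitan: Farida ∈ Research.
(ii): Vikram matches Eitan: Vikram ∈ Research.
(vi): Dilnoza ∉ Research.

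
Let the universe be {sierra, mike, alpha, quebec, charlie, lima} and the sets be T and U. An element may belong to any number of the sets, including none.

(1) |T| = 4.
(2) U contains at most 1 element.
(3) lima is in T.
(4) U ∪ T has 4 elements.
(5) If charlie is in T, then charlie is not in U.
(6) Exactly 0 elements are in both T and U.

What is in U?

U = {}

From (3): lima ∈ T.
Suppose sierra ∈ U: no assignment then satisfies all the clues, so sierra ∉ U.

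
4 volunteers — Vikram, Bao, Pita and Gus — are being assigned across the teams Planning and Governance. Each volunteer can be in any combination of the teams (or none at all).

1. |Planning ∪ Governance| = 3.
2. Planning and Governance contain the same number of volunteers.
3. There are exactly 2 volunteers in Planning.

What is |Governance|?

2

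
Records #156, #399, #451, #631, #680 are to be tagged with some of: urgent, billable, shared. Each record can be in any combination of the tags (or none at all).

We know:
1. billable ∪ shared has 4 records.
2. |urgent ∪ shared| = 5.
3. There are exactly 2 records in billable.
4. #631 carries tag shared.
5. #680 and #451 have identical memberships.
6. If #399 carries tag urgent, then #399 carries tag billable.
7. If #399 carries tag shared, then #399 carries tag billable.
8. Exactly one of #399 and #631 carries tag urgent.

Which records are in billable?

billable = {#399, #631}

From (4): #631 ∈ shared.
Suppose #156 ∈ billable: no assignment then satisfies all the clues, so #156 ∉ billable.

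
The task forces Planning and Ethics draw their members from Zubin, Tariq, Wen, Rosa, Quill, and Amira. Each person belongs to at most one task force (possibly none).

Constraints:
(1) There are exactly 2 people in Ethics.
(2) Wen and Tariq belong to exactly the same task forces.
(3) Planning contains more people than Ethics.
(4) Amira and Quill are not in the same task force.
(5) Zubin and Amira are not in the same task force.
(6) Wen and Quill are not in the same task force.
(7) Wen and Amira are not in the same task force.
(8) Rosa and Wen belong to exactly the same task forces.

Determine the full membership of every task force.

Planning = {Rosa, Tariq, Wen}; Ethics = {Quill, Zubin}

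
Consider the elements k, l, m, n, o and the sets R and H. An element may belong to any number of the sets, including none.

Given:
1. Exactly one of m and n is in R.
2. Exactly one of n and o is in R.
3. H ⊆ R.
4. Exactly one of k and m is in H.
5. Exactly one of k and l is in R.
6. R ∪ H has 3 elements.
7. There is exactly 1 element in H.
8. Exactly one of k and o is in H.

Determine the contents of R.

R = {k, m, o}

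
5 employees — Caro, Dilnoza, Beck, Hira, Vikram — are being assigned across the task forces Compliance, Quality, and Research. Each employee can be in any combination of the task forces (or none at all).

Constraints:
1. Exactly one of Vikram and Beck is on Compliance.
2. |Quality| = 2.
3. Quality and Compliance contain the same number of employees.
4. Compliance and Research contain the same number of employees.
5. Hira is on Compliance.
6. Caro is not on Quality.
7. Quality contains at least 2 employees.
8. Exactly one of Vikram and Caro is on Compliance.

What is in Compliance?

From (5): Hira ∈ Compliance.
From (6): Caro ∉ Quality.
Suppose Caro ∈ Compliance: no assignment then satisfies all the clues, so Caro ∉ Compliance.

Compliance = {Hira, Vikram}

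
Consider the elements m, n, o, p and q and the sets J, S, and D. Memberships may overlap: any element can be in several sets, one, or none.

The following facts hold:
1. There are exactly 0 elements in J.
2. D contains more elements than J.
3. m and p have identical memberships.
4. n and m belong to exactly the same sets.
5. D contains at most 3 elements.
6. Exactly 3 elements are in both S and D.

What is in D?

D = {m, n, p}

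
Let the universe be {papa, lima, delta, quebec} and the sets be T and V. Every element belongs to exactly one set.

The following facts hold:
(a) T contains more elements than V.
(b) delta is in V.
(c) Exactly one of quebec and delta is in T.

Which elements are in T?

T = {lima, papa, quebec}

From (b): delta ∈ V.
(c) (exactly one): quebec ∈ T.
Suppose papa ∉ T: no assignment then satisfies all the clues, so papa ∈ T.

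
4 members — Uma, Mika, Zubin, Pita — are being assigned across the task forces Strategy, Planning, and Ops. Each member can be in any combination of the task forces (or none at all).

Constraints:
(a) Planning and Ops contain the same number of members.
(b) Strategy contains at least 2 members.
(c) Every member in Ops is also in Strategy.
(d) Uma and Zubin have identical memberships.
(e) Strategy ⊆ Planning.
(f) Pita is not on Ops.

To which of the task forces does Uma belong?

From (f): Pita ∉ Ops.
Suppose Uma ∉ Strategy: no assignment then satisfies all the clues, so Uma ∈ Strategy.

Uma: Ops, Planning, Strategy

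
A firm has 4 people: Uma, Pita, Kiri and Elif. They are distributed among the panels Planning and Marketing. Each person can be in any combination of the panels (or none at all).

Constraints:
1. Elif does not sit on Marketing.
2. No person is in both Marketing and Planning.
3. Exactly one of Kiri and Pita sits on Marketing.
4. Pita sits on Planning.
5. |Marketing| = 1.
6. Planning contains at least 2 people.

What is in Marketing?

From (1): Elif ∉ Marketing.
From (4): Pita ∈ Planning.
(2) (disjoint): Pita ∉ Marketing.
(3) (exactly one): Kiri ∈ Marketing.
(5): Marketing already has 1, so the rest are out.
(2) (disjoint): Kiri ∉ Planning.

Marketing = {Kiri}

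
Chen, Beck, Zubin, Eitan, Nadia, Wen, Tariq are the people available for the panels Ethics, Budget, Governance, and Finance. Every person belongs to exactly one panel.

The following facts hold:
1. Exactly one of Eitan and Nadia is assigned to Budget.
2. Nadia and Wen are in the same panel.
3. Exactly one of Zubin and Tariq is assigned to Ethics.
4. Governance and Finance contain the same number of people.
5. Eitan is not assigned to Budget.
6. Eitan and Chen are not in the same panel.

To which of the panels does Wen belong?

Wen: Budget

From (5): Eitan ∉ Budget.
(1) (exactly one): Nadia ∈ Budget.
(2): Wen matches Nadia: Wen ∉ Ethics.
(2): Wen matches Nadia: Wen ∈ Budget.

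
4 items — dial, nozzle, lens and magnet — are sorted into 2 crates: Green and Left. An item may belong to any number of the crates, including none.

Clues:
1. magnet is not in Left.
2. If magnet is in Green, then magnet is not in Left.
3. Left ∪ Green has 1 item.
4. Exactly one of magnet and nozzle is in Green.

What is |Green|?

1

From (1): magnet ∉ Left.
Suppose dial ∈ Green: no assignment then satisfies all the clues, so dial ∉ Green.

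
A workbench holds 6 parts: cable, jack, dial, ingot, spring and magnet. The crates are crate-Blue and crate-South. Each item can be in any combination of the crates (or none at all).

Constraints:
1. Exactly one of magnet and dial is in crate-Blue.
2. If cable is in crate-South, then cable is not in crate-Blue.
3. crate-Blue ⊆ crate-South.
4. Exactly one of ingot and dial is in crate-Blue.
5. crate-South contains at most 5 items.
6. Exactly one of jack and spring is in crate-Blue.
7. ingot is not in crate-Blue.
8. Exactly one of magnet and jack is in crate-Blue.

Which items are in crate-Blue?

crate-Blue = {dial, jack}

From (7): ingot ∉ crate-Blue.
(4) (exactly one): dial ∈ crate-Blue.
(1) (exactly one): magnet ∉ crate-Blue.
(3) with dial ∈ crate-Blue: dial ∈ crate-South.
(8) (exactly one): jack ∈ crate-Blue.
(3) with jack ∈ crate-Blue: jack ∈ crate-South.
(6) (exactly one): spring ∉ crate-Blue.
Suppose cable ∈ crate-Blue: no assignment then satisfies all the clues, so cable ∉ crate-Blue.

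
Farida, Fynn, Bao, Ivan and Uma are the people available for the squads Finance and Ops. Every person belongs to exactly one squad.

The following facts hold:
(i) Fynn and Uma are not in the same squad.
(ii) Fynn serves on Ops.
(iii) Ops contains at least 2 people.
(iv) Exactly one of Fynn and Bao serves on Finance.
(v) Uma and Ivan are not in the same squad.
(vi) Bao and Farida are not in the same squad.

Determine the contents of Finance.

From (ii): Fynn ∈ Ops.
(i): Uma ∉ Ops.
(iv) (exactly one): Bao ∈ Finance.
(vi): Farida ∉ Finance.
Only one squad left: Farida ∈ Ops.
Only one squad left: Uma ∈ Finance.
(v): Ivan ∉ Finance.
Only one squad left: Ivan ∈ Ops.

Finance = {Bao, Uma}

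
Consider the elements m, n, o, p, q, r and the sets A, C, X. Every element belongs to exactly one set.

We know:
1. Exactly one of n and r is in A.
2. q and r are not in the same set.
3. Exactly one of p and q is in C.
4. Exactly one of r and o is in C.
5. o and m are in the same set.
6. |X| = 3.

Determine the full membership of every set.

A = {n}; C = {p, r}; X = {m, o, q}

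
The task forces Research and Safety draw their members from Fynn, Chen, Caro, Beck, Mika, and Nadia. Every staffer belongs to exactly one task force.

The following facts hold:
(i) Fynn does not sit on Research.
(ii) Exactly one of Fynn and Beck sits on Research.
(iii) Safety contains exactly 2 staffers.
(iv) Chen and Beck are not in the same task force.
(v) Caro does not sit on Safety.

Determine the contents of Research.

From (i): Fynn ∉ Research.
From (v): Caro ∉ Safety.
(ii) (exactly one): Beck ∈ Research.
(iv): Chen ∉ Research.
Only one task force left: Fynn ∈ Safety.
Only one task force left: Chen ∈ Safety.
Only one task force left: Caro ∈ Research.
(iii): Safety already has 2, so the rest are out.
Only one task force left: Mika ∈ Research.
Only one task force left: Nadia ∈ Research.

Research = {Beck, Caro, Mika, Nadia}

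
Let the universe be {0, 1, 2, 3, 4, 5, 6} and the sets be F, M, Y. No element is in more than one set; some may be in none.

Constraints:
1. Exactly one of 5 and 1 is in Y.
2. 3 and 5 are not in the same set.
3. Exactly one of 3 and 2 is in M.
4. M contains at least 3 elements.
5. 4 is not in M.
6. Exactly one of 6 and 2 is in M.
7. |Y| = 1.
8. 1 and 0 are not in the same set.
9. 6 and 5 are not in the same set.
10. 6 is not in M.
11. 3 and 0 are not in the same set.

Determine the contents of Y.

Y = {1}

From (5): 4 ∉ M.
From (10): 6 ∉ M.
(6) (exactly one): 2 ∈ M.
(3) (exactly one): 3 ∉ M.
Suppose 0 ∈ Y: no assignment then satisfies all the clues, so 0 ∉ Y.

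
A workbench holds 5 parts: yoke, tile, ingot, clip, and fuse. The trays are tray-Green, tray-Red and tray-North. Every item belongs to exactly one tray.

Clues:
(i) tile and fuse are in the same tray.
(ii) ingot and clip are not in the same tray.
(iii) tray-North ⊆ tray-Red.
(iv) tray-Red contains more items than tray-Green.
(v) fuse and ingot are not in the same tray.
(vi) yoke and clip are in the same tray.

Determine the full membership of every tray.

tray-Green = {ingot}; tray-Red = {clip, fuse, tile, yoke}; tray-North = {}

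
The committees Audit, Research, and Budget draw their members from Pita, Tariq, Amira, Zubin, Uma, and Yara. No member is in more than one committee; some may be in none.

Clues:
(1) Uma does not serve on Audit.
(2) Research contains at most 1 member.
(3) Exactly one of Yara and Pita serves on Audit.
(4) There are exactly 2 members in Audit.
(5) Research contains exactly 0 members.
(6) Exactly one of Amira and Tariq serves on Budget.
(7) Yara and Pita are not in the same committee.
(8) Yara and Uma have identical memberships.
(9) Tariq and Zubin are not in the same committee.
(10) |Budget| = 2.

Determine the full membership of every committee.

Audit = {Pita, Tariq}; Research = {}; Budget = {Amira, Zubin}

From (1): Uma ∉ Audit.
(5): Research already has 0, so the rest are out.
(8): Yara matches Uma: Yara ∉ Audit.
(3) (exactly one): Pita ∈ Audit.
Suppose Tariq ∉ Audit: no assignment then satisfies all the clues, so Tariq ∈ Audit.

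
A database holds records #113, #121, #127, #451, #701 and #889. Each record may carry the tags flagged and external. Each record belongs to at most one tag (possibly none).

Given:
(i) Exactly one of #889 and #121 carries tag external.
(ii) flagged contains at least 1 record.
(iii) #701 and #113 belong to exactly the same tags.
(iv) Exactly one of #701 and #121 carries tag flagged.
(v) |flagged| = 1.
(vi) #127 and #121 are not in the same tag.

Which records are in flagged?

flagged = {#121}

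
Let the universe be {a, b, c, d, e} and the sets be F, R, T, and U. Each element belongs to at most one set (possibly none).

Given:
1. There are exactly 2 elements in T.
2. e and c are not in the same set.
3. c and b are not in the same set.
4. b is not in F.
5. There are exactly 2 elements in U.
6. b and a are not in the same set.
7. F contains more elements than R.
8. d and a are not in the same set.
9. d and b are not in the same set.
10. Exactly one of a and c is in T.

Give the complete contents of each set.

From (4): b ∉ F.
Suppose a ∉ F: no assignment then satisfies all the clues, so a ∈ F.

F = {a}; R = {}; T = {c, d}; U = {b, e}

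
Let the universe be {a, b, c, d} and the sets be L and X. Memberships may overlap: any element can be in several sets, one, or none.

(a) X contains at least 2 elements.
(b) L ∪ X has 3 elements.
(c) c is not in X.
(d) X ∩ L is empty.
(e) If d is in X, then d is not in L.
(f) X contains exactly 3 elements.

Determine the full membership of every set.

L = {}; X = {a, b, d}

From (c): c ∉ X.
(f): only 3 candidates remain for X, so all are in.
(d) (disjoint): a ∉ L.
(d) (disjoint): b ∉ L.
(d) (disjoint): d ∉ L.
Suppose c ∈ L: no assignment then satisfies all the clues, so c ∉ L.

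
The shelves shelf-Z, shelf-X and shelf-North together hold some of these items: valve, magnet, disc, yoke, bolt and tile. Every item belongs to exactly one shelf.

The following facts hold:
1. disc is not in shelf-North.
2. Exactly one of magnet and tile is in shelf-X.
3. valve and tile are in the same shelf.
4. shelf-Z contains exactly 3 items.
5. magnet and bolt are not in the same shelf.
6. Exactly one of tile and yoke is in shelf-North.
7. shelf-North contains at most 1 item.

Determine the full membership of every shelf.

shelf-Z = {bolt, tile, valve}; shelf-X = {disc, magnet}; shelf-North = {yoke}

From (1): disc ∉ shelf-North.
Suppose valve ∉ shelf-Z: no assignment then satisfies all the clues, so valve ∈ shelf-Z.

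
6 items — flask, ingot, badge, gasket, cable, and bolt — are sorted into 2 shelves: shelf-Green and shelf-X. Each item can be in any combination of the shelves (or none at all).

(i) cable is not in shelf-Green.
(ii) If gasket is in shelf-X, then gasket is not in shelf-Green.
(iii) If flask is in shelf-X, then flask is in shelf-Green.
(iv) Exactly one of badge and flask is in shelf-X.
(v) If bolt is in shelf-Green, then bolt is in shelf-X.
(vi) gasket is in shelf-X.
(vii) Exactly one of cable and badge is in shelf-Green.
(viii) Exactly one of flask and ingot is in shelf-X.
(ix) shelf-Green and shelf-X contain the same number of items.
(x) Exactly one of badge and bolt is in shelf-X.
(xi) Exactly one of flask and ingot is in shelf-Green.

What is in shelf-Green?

shelf-Green = {badge, bolt, flask}

From (i): cable ∉ shelf-Green.
From (vi): gasket ∈ shelf-X.
(ii): gasket ∉ shelf-Green.
(vii) (exactly one): badge ∈ shelf-Green.
Suppose flask ∉ shelf-Green: no assignment then satisfies all the clues, so flask ∈ shelf-Green.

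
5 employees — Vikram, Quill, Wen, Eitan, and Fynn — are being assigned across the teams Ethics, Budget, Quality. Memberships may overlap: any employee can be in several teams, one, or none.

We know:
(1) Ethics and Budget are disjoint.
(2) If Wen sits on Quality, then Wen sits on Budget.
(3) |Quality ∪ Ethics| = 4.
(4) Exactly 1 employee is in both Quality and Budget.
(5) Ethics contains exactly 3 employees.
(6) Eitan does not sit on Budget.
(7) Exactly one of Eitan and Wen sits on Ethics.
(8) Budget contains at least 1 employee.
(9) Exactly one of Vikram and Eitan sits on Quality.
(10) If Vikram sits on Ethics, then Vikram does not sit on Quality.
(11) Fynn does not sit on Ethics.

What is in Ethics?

Ethics = {Eitan, Quill, Vikram}

From (6): Eitan ∉ Budget.
From (11): Fynn ∉ Ethics.
Suppose Vikram ∉ Ethics: no assignment then satisfies all the clues, so Vikram ∈ Ethics.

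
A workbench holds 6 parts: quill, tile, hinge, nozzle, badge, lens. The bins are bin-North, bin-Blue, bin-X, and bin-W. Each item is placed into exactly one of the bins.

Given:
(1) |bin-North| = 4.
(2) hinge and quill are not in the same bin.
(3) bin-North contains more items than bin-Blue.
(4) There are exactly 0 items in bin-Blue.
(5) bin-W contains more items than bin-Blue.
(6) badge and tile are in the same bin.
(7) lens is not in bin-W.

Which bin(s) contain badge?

badge: bin-North

From (7): lens ∉ bin-W.
(4): bin-Blue already has 0, so the rest are out.
Suppose badge ∉ bin-North: no assignment then satisfies all the clues, so badge ∈ bin-North.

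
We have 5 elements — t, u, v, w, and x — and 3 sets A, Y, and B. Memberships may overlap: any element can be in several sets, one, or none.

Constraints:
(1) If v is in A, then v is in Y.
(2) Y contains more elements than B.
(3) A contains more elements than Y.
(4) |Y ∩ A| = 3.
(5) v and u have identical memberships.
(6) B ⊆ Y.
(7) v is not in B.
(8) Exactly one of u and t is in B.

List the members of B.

B = {t}

From (7): v ∉ B.
(5): u matches v: u ∉ B.
(8) (exactly one): t ∈ B.
(6) with t ∈ B: t ∈ Y.
Suppose w ∈ B: no assignment then satisfies all the clues, so w ∉ B.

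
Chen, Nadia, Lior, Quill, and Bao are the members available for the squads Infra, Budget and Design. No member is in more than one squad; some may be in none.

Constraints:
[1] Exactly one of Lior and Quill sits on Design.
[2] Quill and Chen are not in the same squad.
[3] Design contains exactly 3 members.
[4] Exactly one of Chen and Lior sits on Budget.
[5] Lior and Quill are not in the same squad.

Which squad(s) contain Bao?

Bao: Design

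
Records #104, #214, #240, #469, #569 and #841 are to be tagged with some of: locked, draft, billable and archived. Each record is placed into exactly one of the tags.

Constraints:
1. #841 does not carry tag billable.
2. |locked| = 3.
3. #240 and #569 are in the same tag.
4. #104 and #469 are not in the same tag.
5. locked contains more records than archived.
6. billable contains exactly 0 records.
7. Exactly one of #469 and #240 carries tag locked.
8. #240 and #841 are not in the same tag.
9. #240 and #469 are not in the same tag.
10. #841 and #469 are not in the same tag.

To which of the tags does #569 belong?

From (1): #841 ∉ billable.
(6): billable already has 0, so the rest are out.
Suppose #569 ∉ locked: no assignment then satisfies all the clues, so #569 ∈ locked.

#569: locked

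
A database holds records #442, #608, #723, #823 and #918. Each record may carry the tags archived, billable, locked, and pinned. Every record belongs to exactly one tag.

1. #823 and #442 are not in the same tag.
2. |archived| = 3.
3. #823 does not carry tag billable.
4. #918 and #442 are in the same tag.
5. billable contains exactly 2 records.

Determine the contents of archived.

archived = {#608, #723, #823}

From (3): #823 ∉ billable.
Suppose #442 ∈ archived: no assignment then satisfies all the clues, so #442 ∉ archived.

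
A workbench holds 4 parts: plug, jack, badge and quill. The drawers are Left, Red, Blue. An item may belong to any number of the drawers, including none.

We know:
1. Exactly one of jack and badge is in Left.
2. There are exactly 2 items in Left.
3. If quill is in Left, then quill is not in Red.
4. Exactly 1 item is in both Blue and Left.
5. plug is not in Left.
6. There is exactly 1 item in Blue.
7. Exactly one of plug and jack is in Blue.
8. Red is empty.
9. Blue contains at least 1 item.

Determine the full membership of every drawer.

Left = {jack, quill}; Red = {}; Blue = {jack}

From (5): plug ∉ Left.
(8): Red already has 0, so the rest are out.
Suppose plug ∈ Blue: no assignment then satisfies all the clues, so plug ∉ Blue.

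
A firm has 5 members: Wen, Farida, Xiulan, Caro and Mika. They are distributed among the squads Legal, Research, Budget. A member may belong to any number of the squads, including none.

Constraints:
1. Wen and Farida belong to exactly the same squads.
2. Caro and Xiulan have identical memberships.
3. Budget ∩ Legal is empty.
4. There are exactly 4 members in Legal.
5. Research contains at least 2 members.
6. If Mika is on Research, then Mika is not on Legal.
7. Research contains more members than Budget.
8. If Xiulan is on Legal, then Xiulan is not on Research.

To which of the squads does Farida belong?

Farida: Legal, Research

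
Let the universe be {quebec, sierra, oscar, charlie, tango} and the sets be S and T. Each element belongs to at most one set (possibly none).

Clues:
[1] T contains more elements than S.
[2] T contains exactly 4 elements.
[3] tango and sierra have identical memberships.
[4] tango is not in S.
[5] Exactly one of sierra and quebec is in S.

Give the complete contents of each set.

S = {quebec}; T = {charlie, oscar, sierra, tango}

From (4): tango ∉ S.
(3): sierra matches tango: sierra ∉ S.
(5) (exactly one): quebec ∈ S.
(2): only 4 candidates remain for T, so all are in.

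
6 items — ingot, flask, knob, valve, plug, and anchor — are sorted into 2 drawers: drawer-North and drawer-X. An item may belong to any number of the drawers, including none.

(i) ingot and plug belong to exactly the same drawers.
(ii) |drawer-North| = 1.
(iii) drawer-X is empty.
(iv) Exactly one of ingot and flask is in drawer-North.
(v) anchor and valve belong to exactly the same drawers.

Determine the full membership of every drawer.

(iii): drawer-X already has 0, so the rest are out.
Suppose ingot ∈ drawer-North: no assignment then satisfies all the clues, so ingot ∉ drawer-North.

drawer-North = {flask}; drawer-X = {}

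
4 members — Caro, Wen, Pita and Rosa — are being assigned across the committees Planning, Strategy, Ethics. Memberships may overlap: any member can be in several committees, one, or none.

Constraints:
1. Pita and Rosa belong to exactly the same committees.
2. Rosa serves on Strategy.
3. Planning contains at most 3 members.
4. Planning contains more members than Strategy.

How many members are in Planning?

3

From (2): Rosa ∈ Strategy.
(1): Pita matches Rosa: Pita ∈ Strategy.
Suppose Caro ∈ Strategy: no assignment then satisfies all the clues, so Caro ∉ Strategy.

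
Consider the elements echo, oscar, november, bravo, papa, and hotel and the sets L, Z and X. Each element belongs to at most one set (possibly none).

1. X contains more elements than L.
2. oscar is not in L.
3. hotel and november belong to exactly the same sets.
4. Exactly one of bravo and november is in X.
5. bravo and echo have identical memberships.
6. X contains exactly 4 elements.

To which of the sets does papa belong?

papa: X

From (2): oscar ∉ L.
Suppose papa ∈ L: no assignment then satisfies all the clues, so papa ∉ L.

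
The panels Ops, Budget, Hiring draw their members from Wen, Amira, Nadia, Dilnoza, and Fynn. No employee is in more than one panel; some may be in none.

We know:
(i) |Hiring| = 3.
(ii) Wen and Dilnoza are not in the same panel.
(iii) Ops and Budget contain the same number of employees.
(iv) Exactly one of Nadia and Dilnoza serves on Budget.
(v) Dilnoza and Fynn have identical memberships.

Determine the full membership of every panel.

Ops = {Wen}; Budget = {Nadia}; Hiring = {Amira, Dilnoza, Fynn}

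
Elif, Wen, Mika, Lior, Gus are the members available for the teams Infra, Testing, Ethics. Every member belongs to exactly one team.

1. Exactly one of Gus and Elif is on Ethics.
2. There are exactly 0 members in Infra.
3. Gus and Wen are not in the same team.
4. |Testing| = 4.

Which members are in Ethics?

(2): Infra already has 0, so the rest are out.
Suppose Elif ∈ Ethics: no assignment then satisfies all the clues, so Elif ∉ Ethics.

Ethics = {Gus}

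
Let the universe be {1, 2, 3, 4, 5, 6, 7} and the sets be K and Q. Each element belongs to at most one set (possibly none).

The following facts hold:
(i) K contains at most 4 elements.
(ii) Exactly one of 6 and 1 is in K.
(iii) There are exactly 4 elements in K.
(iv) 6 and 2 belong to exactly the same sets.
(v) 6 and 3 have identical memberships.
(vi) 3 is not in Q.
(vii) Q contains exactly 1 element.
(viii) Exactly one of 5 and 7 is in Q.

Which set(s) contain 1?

1: none

From (vi): 3 ∉ Q.
(v): 6 matches 3: 6 ∉ Q.
(iv): 2 matches 6: 2 ∉ Q.
Suppose 1 ∈ K: no assignment then satisfies all the clues, so 1 ∉ K.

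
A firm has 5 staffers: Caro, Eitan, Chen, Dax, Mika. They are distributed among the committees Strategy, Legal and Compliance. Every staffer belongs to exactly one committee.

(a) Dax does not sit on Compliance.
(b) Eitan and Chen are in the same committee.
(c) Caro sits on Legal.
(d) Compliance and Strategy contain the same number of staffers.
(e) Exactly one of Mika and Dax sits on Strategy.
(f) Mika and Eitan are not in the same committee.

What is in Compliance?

Compliance = {Mika}

From (a): Dax ∉ Compliance.
From (c): Caro ∈ Legal.
Suppose Eitan ∈ Compliance: no assignment then satisfies all the clues, so Eitan ∉ Compliance.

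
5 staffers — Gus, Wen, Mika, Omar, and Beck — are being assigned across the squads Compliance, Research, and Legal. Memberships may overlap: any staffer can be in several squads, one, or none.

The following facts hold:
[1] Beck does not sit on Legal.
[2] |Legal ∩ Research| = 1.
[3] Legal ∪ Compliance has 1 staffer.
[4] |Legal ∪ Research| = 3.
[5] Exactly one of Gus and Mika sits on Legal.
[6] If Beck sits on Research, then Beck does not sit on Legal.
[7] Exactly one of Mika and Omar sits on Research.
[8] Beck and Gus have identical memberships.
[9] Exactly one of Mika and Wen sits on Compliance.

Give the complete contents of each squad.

Compliance = {Mika}; Research = {Beck, Gus, Mika}; Legal = {Mika}

From (1): Beck ∉ Legal.
(8): Gus matches Beck: Gus ∉ Legal.
(5) (exactly one): Mika ∈ Legal.
Suppose Gus ∈ Compliance: no assignment then satisfies all the clues, so Gus ∉ Compliance.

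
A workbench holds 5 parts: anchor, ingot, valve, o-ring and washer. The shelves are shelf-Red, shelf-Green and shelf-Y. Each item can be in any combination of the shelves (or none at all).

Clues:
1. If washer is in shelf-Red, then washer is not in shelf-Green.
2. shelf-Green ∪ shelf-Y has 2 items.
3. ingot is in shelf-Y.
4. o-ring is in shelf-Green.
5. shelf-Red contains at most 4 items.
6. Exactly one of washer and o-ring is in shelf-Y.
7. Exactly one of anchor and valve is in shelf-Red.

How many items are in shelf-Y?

2

From (3): ingot ∈ shelf-Y.
From (4): o-ring ∈ shelf-Green.
Suppose anchor ∈ shelf-Green: no assignment then satisfies all the clues, so anchor ∉ shelf-Green.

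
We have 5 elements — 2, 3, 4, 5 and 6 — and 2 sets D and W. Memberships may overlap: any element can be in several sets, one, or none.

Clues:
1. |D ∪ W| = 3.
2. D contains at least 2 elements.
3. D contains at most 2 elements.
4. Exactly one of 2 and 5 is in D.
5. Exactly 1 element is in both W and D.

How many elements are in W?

2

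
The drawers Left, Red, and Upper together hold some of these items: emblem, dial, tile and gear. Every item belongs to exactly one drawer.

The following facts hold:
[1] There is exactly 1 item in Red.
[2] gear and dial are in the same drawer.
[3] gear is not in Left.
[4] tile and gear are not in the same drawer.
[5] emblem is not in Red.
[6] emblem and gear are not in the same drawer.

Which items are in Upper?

Upper = {dial, gear}

From (3): gear ∉ Left.
From (5): emblem ∉ Red.
(2): dial matches gear: dial ∉ Left.
Suppose emblem ∈ Upper: no assignment then satisfies all the clues, so emblem ∉ Upper.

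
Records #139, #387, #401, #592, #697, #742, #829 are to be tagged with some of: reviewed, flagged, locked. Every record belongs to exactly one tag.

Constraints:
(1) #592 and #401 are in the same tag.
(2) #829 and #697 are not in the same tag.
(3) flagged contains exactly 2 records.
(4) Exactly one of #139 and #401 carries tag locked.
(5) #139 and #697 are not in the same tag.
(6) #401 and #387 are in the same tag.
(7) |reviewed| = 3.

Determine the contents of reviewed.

reviewed = {#387, #401, #592}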